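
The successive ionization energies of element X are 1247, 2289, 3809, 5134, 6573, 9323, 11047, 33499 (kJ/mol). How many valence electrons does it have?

7

Look for the largest jump between consecutive ionization energies: IE8/IE7 ≈ 3.0, far larger than any earlier ratio.
That jump marks the point where a core electron is being removed. So the atom has 7 valence electrons.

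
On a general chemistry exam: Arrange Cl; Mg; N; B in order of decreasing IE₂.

IE_2 is the cost of taking one more electron from the +1 cation: Cl⁺ still has 6 valence electrons; Mg⁺ still has 1 valence electron; N⁺ still has 4 valence electrons; B⁺ still has 2 valence electrons.
All are still removing valence electrons, so compare the +1 ions as you would atoms: IE_2 generally rises across a period (higher Z_eff) and falls down a group (larger shell), subject to the usual subshell exceptions.
Valence configurations: Cl⁺ [Ne]3s²3p⁴, Mg⁺ [Ne]3s¹, N⁺ [He]2s²2p², B⁺ [He]2s².
Tabulated IE_2 (kJ/mol): Cl 2298, Mg 1451, N 2856, B 2427.
So the second ionization energies run Mg < Cl < B < N.

N > B > Cl > Mg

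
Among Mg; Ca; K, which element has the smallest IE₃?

K

The third ionization energy removes an electron from the +2 ion. For each element: Mg²⁺ is the bare [Ne] core; Ca²⁺ is the bare [Ar] core; K²⁺ is already 1 electron into the core.
All of these are removing an electron from a noble-gas core or deeper; the smaller core (lower principal quantum number) is held far more tightly, and within a period the higher nuclear charge binds the same core more tightly.
The numbers (kJ/mol): Mg 7733, Ca 4912, K 4420.
Overall IE_3 order: K < Ca < Mg.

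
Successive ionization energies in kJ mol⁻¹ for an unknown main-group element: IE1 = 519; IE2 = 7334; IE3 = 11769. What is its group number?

Look for the largest jump between consecutive ionization energies: IE2/IE1 ≈ 14.1, far larger than any earlier ratio.
That jump marks the point where a core electron is being removed. So the atom has 1 valence electron.
A main-group element with 1 valence electron is in group 1.

Group 1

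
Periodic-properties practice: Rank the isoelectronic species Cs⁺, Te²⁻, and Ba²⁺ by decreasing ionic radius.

Te²⁻ > Cs⁺ > Ba²⁺

All of these have 54 electrons, so size is governed by nuclear charge alone: the more protons, the stronger the pull on the same electron cloud, and the smaller the ion.
Nuclear charges: Ba²⁺ (Z=56), Cs⁺ (Z=55), Te²⁻ (Z=52).
Largest to smallest: Te²⁻ > Cs⁺ > Ba²⁺.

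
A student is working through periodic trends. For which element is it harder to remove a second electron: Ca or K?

K

IE_2 is the cost of taking one more electron from the +1 cation: Ca⁺ still has 1 valence electron; K⁺ is the bare [Ar] core.
Pulling an electron out of a noble-gas core costs far more than removing a remaining valence electron, so K sits at the high end of IE_2.
Approximate IE_2 values (kJ/mol): Ca 1145, K 3052.
Hence IE_2: Ca < K.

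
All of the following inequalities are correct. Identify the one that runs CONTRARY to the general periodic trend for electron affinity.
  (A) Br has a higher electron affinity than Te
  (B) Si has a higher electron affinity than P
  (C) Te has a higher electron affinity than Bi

The general trend: electron affinity increases across a period and decreases down a group.
(A) Br (period 4, group 17) vs Te (period 5, group 16): the stated order agrees with the simple trend.
(B) Si (period 3, group 14) vs P (period 3, group 15): the stated order contradicts the simple trend.
(C) Te (period 5, group 16) vs Bi (period 6, group 15): the stated order agrees with the simple trend.
The exception is (B): adding an electron to P's half-filled 3p³ is unfavourable, so Si (3p²) has the more exothermic EA.

(B)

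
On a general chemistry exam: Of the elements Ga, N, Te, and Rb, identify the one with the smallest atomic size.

N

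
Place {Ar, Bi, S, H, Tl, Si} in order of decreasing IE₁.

Ar > H > S > Si > Bi > Tl

H is in period 1, group 1; Si is in period 3, group 14; S is in period 3, group 16; Ar is in period 3, group 18; Tl is in period 6, group 13; Bi is in period 6, group 15.
IE₁ increases left→right with effective nuclear charge and decreases top→bottom as the valence shell moves farther out.
These span different periods and groups, so the two trends combine.
Bi > Tl: Bi lies to the right of Tl in period 6, so the across-period effect alone puts Bi higher.
Si > Bi: period and group pull opposite ways; the down-group shift dominates (786 vs 703 kJ/mol).
S > Si: both are in period 3; the period trend gives S the larger value.
H > S: the two effects oppose for this pair; the down-group effect wins (1312 vs 1000 kJ/mol).
Ar > H: the two effects oppose for this pair; the across-period effect wins (1521 vs 1312 kJ/mol).
For reference (kJ/mol): H 1312, Si 786, S 1000, Ar 1521, Tl 589, Bi 703.
So from highest to lowest: Ar > H > S > Si > Bi > Tl.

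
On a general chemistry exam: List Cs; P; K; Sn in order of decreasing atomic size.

Moving right in a period, electrons are added to the same shell under a stronger nuclear pull, so atoms get smaller; moving down, a new shell is opened and atoms get larger.
Neither a single period nor a single group — weigh both effects.
Sn > P: relative to P, both the across-period and down-group shifts push Sn's atomic radius up.
K > Sn: the two effects oppose for this pair; the across-period effect wins (196 vs 140 pm).
Cs > K: Cs sits below K in group 1, so the down-group effect alone puts Cs larger.
Approximate values (pm): P 111, K 196, Sn 140, Cs 232.
So from largest to smallest: Cs > K > Sn > P.

Cs > K > Sn > P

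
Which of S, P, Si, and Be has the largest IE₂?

S

After 1 electron has been removed, what remains? S⁺ still has 5 valence electrons; P⁺ still has 4 valence electrons; Si⁺ still has 3 valence electrons; Be⁺ still has 1 valence electron.
All are still removing valence electrons, so compare the +1 ions as you would atoms: IE_2 generally rises across a period (higher Z_eff) and falls down a group (larger shell), subject to the usual subshell exceptions.
Valence configurations: S⁺ [Ne]3s²3p³, P⁺ [Ne]3s²3p², Si⁺ [Ne]3s²3p¹, Be⁺ [He]2s¹.
The numbers (kJ/mol): S 2252, P 1907, Si 1577, Be 1757.
Hence IE_2: Si < Be < P < S.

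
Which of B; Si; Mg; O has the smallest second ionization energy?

After 1 electron has been removed, what remains? B⁺ still has 2 valence electrons; Si⁺ still has 3 valence electrons; Mg⁺ still has 1 valence electron; O⁺ still has 5 valence electrons.
All are still removing valence electrons, so compare the +1 ions as you would atoms: IE_2 generally rises across a period (higher Z_eff) and falls down a group (larger shell), subject to the usual subshell exceptions.
Valence configurations: B⁺ [He]2s², Si⁺ [Ne]3s²3p¹, Mg⁺ [Ne]3s¹, O⁺ [He]2s²2p³.
Tabulated IE_2 (kJ/mol): B 2427, Si 1577, Mg 1451, O 3388.
Hence IE_2: Mg < Si < B < O.

Mg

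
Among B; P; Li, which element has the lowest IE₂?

P

The second ionization energy removes an electron from the +1 ion. For each element: B⁺ still has 2 valence electrons; P⁺ still has 4 valence electrons; Li⁺ is the bare [He] core.
Pulling an electron out of a noble-gas core costs far more than removing a remaining valence electron, so Li sits at the high end of IE_2.
Valence configurations: B⁺ [He]2s², P⁺ [Ne]3s²3p².
Tabulated IE_2 (kJ/mol): B 2427, P 1907, Li 7298.
Overall IE_2 order: P < B < Li.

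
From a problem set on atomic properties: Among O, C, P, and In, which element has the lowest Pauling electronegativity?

Atoms toward the upper right of the periodic table pull bonding electrons most strongly.
Neither a single period nor a single group — weigh both effects.
P > In: both effects reinforce here, so P is clearly the higher of the two.
C > P: period and group pull opposite ways; the down-group shift dominates (2.55 vs 2.19).
O > C: both are in period 2; the period trend gives O the larger value.
Approximate values (Pauling): C 2.55, O 3.44, P 2.19, In 1.78.
The lowest Pauling electronegativity among these belongs to In.

In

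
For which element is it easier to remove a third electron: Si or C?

IE_3 is the cost of taking one more electron from the +2 cation: Si²⁺ still has 2 valence electrons; C²⁺ still has 2 valence electrons.
All are still removing valence electrons, so compare the +2 ions as you would atoms: IE_3 generally rises across a period (higher Z_eff) and falls down a group (larger shell), subject to the usual subshell exceptions.
Valence configurations: Si²⁺ [Ne]3s², C²⁺ [He]2s².
The numbers (kJ/mol): Si 3232, C 4620.
Overall IE_3 order: Si < C.

Si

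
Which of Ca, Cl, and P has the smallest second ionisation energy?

The second ionization energy removes an electron from the +1 ion. For each element: Ca⁺ still has 1 valence electron; Cl⁺ still has 6 valence electrons; P⁺ still has 4 valence electrons.
All are still removing valence electrons, so compare the +1 ions as you would atoms: IE_2 generally rises across a period (higher Z_eff) and falls down a group (larger shell), subject to the usual subshell exceptions.
Valence configurations: Ca⁺ [Ar]4s¹, Cl⁺ [Ne]3s²3p⁴, P⁺ [Ne]3s²3p².
The numbers (kJ/mol): Ca 1145, Cl 2298, P 1907.
Hence IE_2: Ca < P < Cl.

Ca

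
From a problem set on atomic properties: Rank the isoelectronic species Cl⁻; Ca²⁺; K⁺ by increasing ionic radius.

All of these have 18 electrons, so size is governed by nuclear charge alone: the more protons, the stronger the pull on the same electron cloud, and the smaller the ion.
Nuclear charges: Ca²⁺ (Z=20), K⁺ (Z=19), Cl⁻ (Z=17).
Smallest to largest: Ca²⁺ < K⁺ < Cl⁻.

Ca²⁺, K⁺, Cl⁻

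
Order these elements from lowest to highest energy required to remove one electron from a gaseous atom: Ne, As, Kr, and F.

As < Kr < F < Ne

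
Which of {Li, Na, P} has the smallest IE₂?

P

IE_2 is the cost of taking one more electron from the +1 cation: Li⁺ is the bare [He] core; Na⁺ is the bare [Ne] core; P⁺ still has 4 valence electrons.
Breaking into a closed-shell core is much more expensive than removing a leftover valence electron — Na and Li have the largest IE_2 here.
Approximate IE_2 values (kJ/mol): Li 7298, Na 4562, P 1907.
Putting it together, IE_2: P < Na < Li.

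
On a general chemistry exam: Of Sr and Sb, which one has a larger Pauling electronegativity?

Sr is in period 5, group 2; Sb is in period 5, group 15.
Smaller atoms with higher effective nuclear charge are more electronegative.
All lie in period 5, so electronegativity increases left to right.
So Sb has the larger Pauling electronegativity (Sb > Sr).

Sb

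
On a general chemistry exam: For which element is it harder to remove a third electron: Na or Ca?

After 2 electrons have been removed, what remains? Na²⁺ is already 1 electron into the core; Ca²⁺ is the bare [Ar] core.
All of these are removing an electron from a noble-gas core or deeper; the smaller core (lower principal quantum number) is held far more tightly, and within a period the higher nuclear charge binds the same core more tightly.
The numbers (kJ/mol): Na 6910, Ca 4912.
Hence IE_3: Ca < Na.

Na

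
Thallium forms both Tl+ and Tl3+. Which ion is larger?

Tl+

Both ions have Z = 81 protons, but Tl3+ has lost more electrons, so its remaining electrons feel a larger effective nuclear charge per electron and are pulled in more tightly.
Higher positive charge → smaller ion, so Tl+ > Tl3+.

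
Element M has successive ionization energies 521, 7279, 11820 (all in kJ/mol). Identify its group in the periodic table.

Group 1

Look for the largest jump between consecutive ionization energies: IE2/IE1 ≈ 14.0, far larger than any earlier ratio.
That jump marks the point where a core electron is being removed. So the atom has 1 valence electron.
A main-group element with 1 valence electron is in group 1.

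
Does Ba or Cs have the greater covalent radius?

Cs

Cs is in period 6, group 1; Ba is in period 6, group 2.
Atomic radius shrinks across a period as nuclear charge pulls the same shell inward, and grows down a group as new shells are added.
All lie in period 6, so atomic radius increases right to left.
So Cs has the greater covalent radius (Cs > Ba).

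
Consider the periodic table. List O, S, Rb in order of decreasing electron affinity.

S, O, Rb

O is in period 2, group 16; S is in period 3, group 16; Rb is in period 5, group 1.
Electron affinity generally becomes more exothermic across a period toward the halogens and less exothermic down a group.
Here both period and group differ, so the two effects have to be weighed against each other.
O > Rb: both effects reinforce here, so O is clearly the higher of the two.
S > O: this pair runs against the simple trend — see the exception note.
Note the exception: S has a higher electron affinity than O, contrary to the simple trend — the compact 2p subshell of O repels the added electron more than S's larger 3p does.
Approximate values (kJ/mol): O 141, S 200, Rb 47.
So from highest to lowest: S > O > Rb.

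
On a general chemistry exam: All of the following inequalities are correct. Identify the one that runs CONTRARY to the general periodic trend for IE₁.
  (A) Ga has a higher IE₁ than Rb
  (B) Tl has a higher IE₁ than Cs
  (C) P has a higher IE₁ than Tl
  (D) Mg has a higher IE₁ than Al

The general trend: IE₁ increases across a period and decreases down a group.
(A) Ga (period 4, group 13) vs Rb (period 5, group 1): the stated order agrees with the simple trend.
(B) Tl (period 6, group 13) vs Cs (period 6, group 1): the stated order agrees with the simple trend.
(C) P (period 3, group 15) vs Tl (period 6, group 13): the stated order agrees with the simple trend.
(D) Mg (period 3, group 2) vs Al (period 3, group 13): the stated order contradicts the simple trend.
The exception is (D): Al's single 3p electron is easier to remove than one from Mg's filled 3s².

(D)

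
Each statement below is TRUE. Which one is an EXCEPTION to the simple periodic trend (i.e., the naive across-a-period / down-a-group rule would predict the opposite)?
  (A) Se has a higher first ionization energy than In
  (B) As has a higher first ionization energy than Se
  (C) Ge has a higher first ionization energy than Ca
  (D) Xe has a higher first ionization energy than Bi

The general trend: first ionization energy increases across a period and decreases down a group.
(A) Se (period 4, group 16) vs In (period 5, group 13): the stated order agrees with the simple trend.
(B) As (period 4, group 15) vs Se (period 4, group 16): the stated order contradicts the simple trend.
(C) Ge (period 4, group 14) vs Ca (period 4, group 2): the stated order agrees with the simple trend.
(D) Xe (period 5, group 18) vs Bi (period 6, group 15): the stated order agrees with the simple trend.
The exception is (B): Se (4p⁴) ionizes more easily than half-filled As (4p³).

(B)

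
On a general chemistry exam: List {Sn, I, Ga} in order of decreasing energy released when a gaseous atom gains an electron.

I, Sn, Ga

Ga is in period 4, group 13; Sn is in period 5, group 14; I is in period 5, group 17.
Electron affinity generally becomes more exothermic across a period toward the halogens and less exothermic down a group.
Neither a single period nor a single group — weigh both effects.
Sn > Ga: the two effects oppose for this pair; the across-period effect wins (107 vs 29 kJ/mol).
I > Sn: I lies to the right of Sn in period 5, so the across-period effect alone puts I higher.
Approximate values (kJ/mol): Ga 29, Sn 107, I 295.
So from highest to lowest: I > Sn > Ga.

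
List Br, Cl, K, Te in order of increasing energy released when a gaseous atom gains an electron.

Atoms with high Z_eff and room in the valence shell (especially the halogens) have the most exothermic electron affinities.
These span different periods and groups, so the two trends combine.
Te > K: period and group pull opposite ways; the across-period shift dominates (190 vs 48 kJ/mol).
Br > Te: both effects reinforce here, so Br is clearly the higher of the two.
Cl > Br: Cl sits above Br in group 17, so the down-group effect alone puts Cl higher.
Approximate values (kJ/mol): Cl 349, K 48, Br 325, Te 190.
So from lowest to highest: K < Te < Br < Cl.

K < Te < Br < Cl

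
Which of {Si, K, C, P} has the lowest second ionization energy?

The second ionization energy removes an electron from the +1 ion. For each element: Si⁺ still has 3 valence electrons; K⁺ is the bare [Ar] core; C⁺ still has 3 valence electrons; P⁺ still has 4 valence electrons.
Pulling an electron out of a noble-gas core costs far more than removing a remaining valence electron, so K sits at the high end of IE_2.
Valence configurations: Si⁺ [Ne]3s²3p¹, C⁺ [He]2s²2p¹, P⁺ [Ne]3s²3p².
The numbers (kJ/mol): Si 1577, K 3052, C 2353, P 1907.
Overall IE_2 order: Si < P < C < K.

Si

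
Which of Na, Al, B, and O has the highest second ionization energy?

Consider each +1 ion: Na⁺ is the bare [Ne] core; Al⁺ still has 2 valence electrons; B⁺ still has 2 valence electrons; O⁺ still has 5 valence electrons.
Pulling an electron out of a noble-gas core costs far more than removing a remaining valence electron, so Na sits at the high end of IE_2.
Valence configurations: Al⁺ [Ne]3s², B⁺ [He]2s², O⁺ [He]2s²2p³.
Approximate IE_2 values (kJ/mol): Na 4562, Al 1817, B 2427, O 3388.
Overall IE_2 order: Al < B < O < Na.

Na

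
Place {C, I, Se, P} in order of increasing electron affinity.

EA tends to increase across a period and decrease down a group, though the pattern is less regular than for IE or radius.
A diagonal step moves right (one effect) and down (the opposite effect) at once.
C > P: the two effects oppose for this pair; the down-group effect wins (122 vs 72 kJ/mol).
Se > C: the two effects oppose for this pair; the across-period effect wins (195 vs 122 kJ/mol).
I > Se: period and group pull opposite ways; the across-period shift dominates (295 vs 195 kJ/mol).
Tabulated electron affinity (kJ/mol): C 122, P 72, Se 195, I 295.
So from lowest to highest: P < C < Se < I.

P, C, Se, I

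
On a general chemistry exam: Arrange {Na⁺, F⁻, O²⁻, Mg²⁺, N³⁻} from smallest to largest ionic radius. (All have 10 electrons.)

All of these have 10 electrons, so size is governed by nuclear charge alone: the more protons, the stronger the pull on the same electron cloud, and the smaller the ion.
Nuclear charges: Mg²⁺ (Z=12), Na⁺ (Z=11), F⁻ (Z=9), O²⁻ (Z=8), N³⁻ (Z=7).
Smallest to largest: Mg²⁺ < Na⁺ < F⁻ < O²⁻ < N³⁻.

Mg²⁺, Na⁺, F⁻, O²⁻, N³⁻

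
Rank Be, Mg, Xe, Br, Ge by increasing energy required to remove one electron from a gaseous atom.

Mg < Ge < Be < Br < Xe

Be is in period 2, group 2; Mg is in period 3, group 2; Ge is in period 4, group 14; Br is in period 4, group 17; Xe is in period 5, group 18.
First ionization energy rises across a period (greater Z_eff holds electrons more tightly) and falls down a group (valence electrons are farther from the nucleus).
Here both period and group differ, so the two effects have to be weighed against each other.
Ge > Mg: the two effects oppose for this pair; the across-period effect wins (762 vs 738 kJ/mol).
Be > Ge: period and group pull opposite ways; the down-group shift dominates (900 vs 762 kJ/mol).
Br > Be: period and group pull opposite ways; the across-period shift dominates (1140 vs 900 kJ/mol).
Xe > Br: period and group pull opposite ways; the across-period shift dominates (1170 vs 1140 kJ/mol).
Approximate values (kJ/mol): Be 900, Mg 738, Ge 762, Br 1140, Xe 1170.
So from lowest to highest: Mg < Ge < Be < Br < Xe.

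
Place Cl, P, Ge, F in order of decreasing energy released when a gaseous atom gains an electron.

Cl > F > Ge > P

F is in period 2, group 17; P is in period 3, group 15; Cl is in period 3, group 17; Ge is in period 4, group 14.
Atoms with high Z_eff and room in the valence shell (especially the halogens) have the most exothermic electron affinities.
These span different periods and groups, so the two trends combine.
Ge > P: this pair runs against the simple trend — see the exception note.
F > Ge: relative to Ge, both the across-period and down-group shifts push F's electron affinity up.
Cl > F: this pair runs against the simple trend — see the exception note.
Note the exception: Ge has a higher electron affinity than P, contrary to the simple trend — adding an electron to P's half-filled np³ subshell costs electron-pairing energy.
Note the exception: Cl has a higher electron affinity than F, contrary to the simple trend — F's small 2p subshell makes the incoming electron feel strong e⁻–e⁻ repulsion, so Cl actually releases more energy on gaining an electron.
For reference (kJ/mol): F 328, P 72, Cl 349, Ge 119.
So from highest to lowest: Cl > F > Ge > P.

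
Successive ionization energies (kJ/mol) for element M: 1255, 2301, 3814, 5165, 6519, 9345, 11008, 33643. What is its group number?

Look for the largest jump between consecutive ionization energies: IE8/IE7 ≈ 3.1, far larger than any earlier ratio.
That jump marks the point where a core electron is being removed. So the atom has 7 valence electrons.
A main-group element with 7 valence electrons is in group 17.

Group 17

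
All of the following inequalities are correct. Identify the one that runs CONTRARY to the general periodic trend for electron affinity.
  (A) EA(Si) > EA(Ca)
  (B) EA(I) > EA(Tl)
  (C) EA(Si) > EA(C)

The general trend: electron affinity increases across a period and decreases down a group.
(A) Si (period 3, group 14) vs Ca (period 4, group 2): the stated order agrees with the simple trend.
(B) I (period 5, group 17) vs Tl (period 6, group 13): the stated order agrees with the simple trend.
(C) Si (period 3, group 14) vs C (period 2, group 14): the stated order contradicts the simple trend.
The exception is (C): Si's larger, more diffuse 3p orbitals accept an added electron slightly more readily than C's compact 2p.

(C)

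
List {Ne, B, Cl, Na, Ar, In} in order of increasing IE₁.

B is in period 2, group 13; Ne is in period 2, group 18; Na is in period 3, group 1; Cl is in period 3, group 17; Ar is in period 3, group 18; In is in period 5, group 13.
First ionization energy rises across a period (greater Z_eff holds electrons more tightly) and falls down a group (valence electrons are farther from the nucleus).
Neither a single period nor a single group — weigh both effects.
In > Na: the two effects oppose for this pair; the across-period effect wins (558 vs 496 kJ/mol).
B > In: B sits above In in group 13, so the down-group effect alone puts B higher.
Cl > B: period and group pull opposite ways; the across-period shift dominates (1251 vs 801 kJ/mol).
Ar > Cl: both are in period 3; the period trend gives Ar the larger value.
Ne > Ar: they share group 18; the group trend gives Ne the larger value.
Tabulated first ionization energy (kJ/mol): B 801, Ne 2081, Na 496, Cl 1251, Ar 1521, In 558.
So from lowest to highest: Na < In < B < Cl < Ar < Ne.

Na < In < B < Cl < Ar < Ne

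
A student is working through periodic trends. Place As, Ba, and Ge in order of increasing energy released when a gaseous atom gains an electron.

Ge is in period 4, group 14; As is in period 4, group 15; Ba is in period 6, group 2.
Atoms with high Z_eff and room in the valence shell (especially the halogens) have the most exothermic electron affinities.
Neither a single period nor a single group — weigh both effects.
As > Ba: both effects reinforce here, so As is clearly the higher of the two.
Ge > As: this pair runs against the simple trend — see the exception note.
Note the exception: Ge has a higher electron affinity than As, contrary to the simple trend — adding an electron to As's half-filled 4p³ is unfavourable, so Ge (4p²) has the more exothermic EA.
Tabulated electron affinity (kJ/mol): Ge 119, As 78, Ba 14.
So from lowest to highest: Ba < As < Ge.

Ba, As, Ge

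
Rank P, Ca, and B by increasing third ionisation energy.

P < B < Ca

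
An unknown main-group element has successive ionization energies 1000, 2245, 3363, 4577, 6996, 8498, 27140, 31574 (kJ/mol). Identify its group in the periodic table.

Group 16

Look for the largest jump between consecutive ionization energies: IE7/IE6 ≈ 3.2, far larger than any earlier ratio.
That jump marks the point where a core electron is being removed. So the atom has 6 valence electrons.
A main-group element with 6 valence electrons is in group 16.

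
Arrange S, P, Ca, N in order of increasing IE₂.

Ca < P < S < N

Consider each +1 ion: S⁺ still has 5 valence electrons; P⁺ still has 4 valence electrons; Ca⁺ still has 1 valence electron; N⁺ still has 4 valence electrons.
All are still removing valence electrons, so compare the +1 ions as you would atoms: IE_2 generally rises across a period (higher Z_eff) and falls down a group (larger shell), subject to the usual subshell exceptions.
Valence configurations: S⁺ [Ne]3s²3p³, P⁺ [Ne]3s²3p², Ca⁺ [Ar]4s¹, N⁺ [He]2s²2p².
The numbers (kJ/mol): S 2252, P 1907, Ca 1145, N 2856.
Hence IE_2: Ca < P < S < N.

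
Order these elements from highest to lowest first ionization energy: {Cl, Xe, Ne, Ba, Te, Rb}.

Ne is in period 2, group 18; Cl is in period 3, group 17; Rb is in period 5, group 1; Te is in period 5, group 16; Xe is in period 5, group 18; Ba is in period 6, group 2.
First ionization energy rises across a period (greater Z_eff holds electrons more tightly) and falls down a group (valence electrons are farther from the nucleus).
Neither a single period nor a single group — weigh both effects.
Ba > Rb: period and group pull opposite ways; the across-period shift dominates (503 vs 403 kJ/mol).
Te > Ba: relative to Ba, both the across-period and down-group shifts push Te's first ionization energy up.
Xe > Te: both are in period 5; the period trend gives Xe the larger value.
Cl > Xe: period and group pull opposite ways; the down-group shift dominates (1251 vs 1170 kJ/mol).
Ne > Cl: relative to Cl, both the across-period and down-group shifts push Ne's first ionization energy up.
For reference (kJ/mol): Ne 2081, Cl 1251, Rb 403, Te 869, Xe 1170, Ba 503.
So from highest to lowest: Ne > Cl > Xe > Te > Ba > Rb.

Ne > Cl > Xe > Te > Ba > Rb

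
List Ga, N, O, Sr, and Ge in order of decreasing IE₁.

N > O > Ge > Ga > Sr

First ionization energy rises across a period (greater Z_eff holds electrons more tightly) and falls down a group (valence electrons are farther from the nucleus).
Here both period and group differ, so the two effects have to be weighed against each other.
Ga > Sr: relative to Sr, both the across-period and down-group shifts push Ga's first ionization energy up.
Ge > Ga: Ge lies to the right of Ga in period 4, so the across-period effect alone puts Ge higher.
O > Ge: relative to Ge, both the across-period and down-group shifts push O's first ionization energy up.
N > O: this pair runs against the simple trend — see the exception note.
Note the exception: N has a higher first ionization energy than O, contrary to the simple trend — pairing an electron in O's 2p⁴ costs repulsion energy, so O ionizes more easily than half-filled N (2p³).
Approximate values (kJ/mol): N 1402, O 1314, Ga 579, Ge 762, Sr 550.
So from highest to lowest: N > O > Ge > Ga > Sr.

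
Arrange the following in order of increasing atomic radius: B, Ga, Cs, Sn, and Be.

Be is in period 2, group 2; B is in period 2, group 13; Ga is in period 4, group 13; Sn is in period 5, group 14; Cs is in period 6, group 1.
Across a period the added protons contract the valence shell; down a group each new principal shell makes the atom larger.
These span different periods and groups, so the two trends combine.
Be > B: both are in period 2; the period trend gives Be the larger value.
Ga > Be: period and group pull opposite ways; the down-group shift dominates (124 vs 102 pm).
Sn > Ga: period and group pull opposite ways; the down-group shift dominates (140 vs 124 pm).
Cs > Sn: relative to Sn, both the across-period and down-group shifts push Cs's atomic radius up.
For reference (pm): Be 102, B 85, Ga 124, Sn 140, Cs 232.
So from smallest to largest: B < Be < Ga < Sn < Cs.

B < Be < Ga < Sn < Cs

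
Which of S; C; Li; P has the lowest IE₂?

The second ionization energy removes an electron from the +1 ion. For each element: S⁺ still has 5 valence electrons; C⁺ still has 3 valence electrons; Li⁺ is the bare [He] core; P⁺ still has 4 valence electrons.
Breaking into a closed-shell core is much more expensive than removing a leftover valence electron — Li has the largest IE_2 here.
Valence configurations: S⁺ [Ne]3s²3p³, C⁺ [He]2s²2p¹, P⁺ [Ne]3s²3p².
The numbers (kJ/mol): S 2252, C 2353, Li 7298, P 1907.
Overall IE_2 order: P < S < C < Li.

P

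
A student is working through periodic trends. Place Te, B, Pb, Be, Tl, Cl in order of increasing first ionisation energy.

First ionization energy rises across a period (greater Z_eff holds electrons more tightly) and falls down a group (valence electrons are farther from the nucleus).
Here both period and group differ, so the two effects have to be weighed against each other.
Pb > Tl: Pb lies to the right of Tl in period 6, so the across-period effect alone puts Pb higher.
B > Pb: the two effects oppose for this pair; the down-group effect wins (801 vs 716 kJ/mol).
Te > B: the two effects oppose for this pair; the across-period effect wins (869 vs 801 kJ/mol).
Be > Te: the two effects oppose for this pair; the down-group effect wins (900 vs 869 kJ/mol).
Cl > Be: period and group pull opposite ways; the across-period shift dominates (1251 vs 900 kJ/mol).
Note the exception: Be has a higher first ionization energy than B, contrary to the simple trend — removing B's lone 2p electron is easier than breaking Be's filled 2s².
For reference (kJ/mol): Be 900, B 801, Cl 1251, Te 869, Tl 589, Pb 716.
So from lowest to highest: Tl < Pb < B < Te < Be < Cl.

Tl < Pb < B < Te < Be < Cl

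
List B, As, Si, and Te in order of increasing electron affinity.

B is in period 2, group 13; Si is in period 3, group 14; As is in period 4, group 15; Te is in period 5, group 16.
EA tends to increase across a period and decrease down a group, though the pattern is less regular than for IE or radius.
A diagonal step moves right (one effect) and down (the opposite effect) at once.
As > B: period and group pull opposite ways; the across-period shift dominates (78 vs 27 kJ/mol).
Si > As: the two effects oppose for this pair; the down-group effect wins (134 vs 78 kJ/mol).
Te > Si: the two effects oppose for this pair; the across-period effect wins (190 vs 134 kJ/mol).
For reference (kJ/mol): B 27, Si 134, As 78, Te 190.
So from lowest to highest: B < As < Si < Te.

B, As, Si, Te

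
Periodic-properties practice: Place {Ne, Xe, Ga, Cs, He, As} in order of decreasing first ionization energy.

He > Ne > Xe > As > Ga > Cs

He is in period 1, group 18; Ne is in period 2, group 18; Ga is in period 4, group 13; As is in period 4, group 15; Xe is in period 5, group 18; Cs is in period 6, group 1.
Across a period the outer electron is held more tightly (higher IE₁); down a group it sits in a higher shell, more shielded, and comes off more easily.
Neither a single period nor a single group — weigh both effects.
Ga > Cs: relative to Cs, both the across-period and down-group shifts push Ga's first ionization energy up.
As > Ga: As lies to the right of Ga in period 4, so the across-period effect alone puts As higher.
Xe > As: period and group pull opposite ways; the across-period shift dominates (1170 vs 947 kJ/mol).
Ne > Xe: Ne sits above Xe in group 18, so the down-group effect alone puts Ne higher.
He > Ne: He sits above Ne in group 18, so the down-group effect alone puts He higher.
Approximate values (kJ/mol): He 2372, Ne 2081, Ga 579, As 947, Xe 1170, Cs 376.
So from highest to lowest: He > Ne > Xe > As > Ga > Cs.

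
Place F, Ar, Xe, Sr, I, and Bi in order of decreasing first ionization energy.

F, Ar, Xe, I, Bi, Sr

F is in period 2, group 17; Ar is in period 3, group 18; Sr is in period 5, group 2; I is in period 5, group 17; Xe is in period 5, group 18; Bi is in period 6, group 15.
Removing the outermost electron gets harder across a period and easier down a group.
These span different periods and groups, so the two trends combine.
Bi > Sr: period and group pull opposite ways; the across-period shift dominates (703 vs 550 kJ/mol).
I > Bi: both effects reinforce here, so I is clearly the higher of the two.
Xe > I: Xe lies to the right of I in period 5, so the across-period effect alone puts Xe higher.
Ar > Xe: they share group 18; the group trend gives Ar the larger value.
F > Ar: the two effects oppose for this pair; the down-group effect wins (1681 vs 1521 kJ/mol).
Approximate values (kJ/mol): F 1681, Ar 1521, Sr 550, I 1008, Xe 1170, Bi 703.
So from highest to lowest: F > Ar > Xe > I > Bi > Sr.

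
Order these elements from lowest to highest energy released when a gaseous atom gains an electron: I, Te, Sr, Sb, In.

Sr is in period 5, group 2; In is in period 5, group 13; Sb is in period 5, group 15; Te is in period 5, group 16; I is in period 5, group 17.
Atoms with high Z_eff and room in the valence shell (especially the halogens) have the most exothermic electron affinities.
All lie in period 5, so electron affinity increases left to right.
So from lowest to highest: Sr < In < Sb < Te < I.

Sr < In < Sb < Te < I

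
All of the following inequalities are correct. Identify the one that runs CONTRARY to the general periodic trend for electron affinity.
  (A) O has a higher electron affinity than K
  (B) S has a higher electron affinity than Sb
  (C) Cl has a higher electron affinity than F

(C)

The general trend: electron affinity increases across a period and decreases down a group.
(A) O (period 2, group 16) vs K (period 4, group 1): the stated order agrees with the simple trend.
(B) S (period 3, group 16) vs Sb (period 5, group 15): the stated order agrees with the simple trend.
(C) Cl (period 3, group 17) vs F (period 2, group 17): the stated order contradicts the simple trend.
The exception is (C): F's small 2p subshell makes the incoming electron feel strong e⁻–e⁻ repulsion, so Cl actually releases more energy on gaining an electron.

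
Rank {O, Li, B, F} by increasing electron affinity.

B < Li < O < F

Atoms with high Z_eff and room in the valence shell (especially the halogens) have the most exothermic electron affinities.
All lie in period 2; the across-period trend (electron affinity increases left to right) applies, with the exception below.
Note the exception: Li has a higher electron affinity than B, contrary to the simple trend — B's ns²np¹ configuration gives only a small electron affinity — the sparsely filled np subshell binds an added electron weakly.
For reference (kJ/mol): Li 60, B 27, O 141, F 328.
So from lowest to highest: B < Li < O < F.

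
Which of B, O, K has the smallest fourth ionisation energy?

After 3 electrons have been removed, what remains? B³⁺ is the bare [He] core; O³⁺ still has 3 valence electrons; K³⁺ is already 2 electrons into the core.
Usually core removal costs more than valence removal, but here the competition is close: a tightly held n=2 valence electron can cost more to remove than an n=3 core electron, so the actual values have to decide it.
The numbers (kJ/mol): B 25026, O 7469, K 5877.
Hence IE_4: K < O < B.

K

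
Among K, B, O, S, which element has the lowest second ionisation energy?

S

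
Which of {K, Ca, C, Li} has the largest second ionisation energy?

Li

IE_2 is the cost of taking one more electron from the +1 cation: K⁺ is the bare [Ar] core; Ca⁺ still has 1 valence electron; C⁺ still has 3 valence electrons; Li⁺ is the bare [He] core.
Core electrons are held far more tightly than valence electrons, so K and Li top the IE_2 order.
Valence configurations: Ca⁺ [Ar]4s¹, C⁺ [He]2s²2p¹.
Tabulated IE_2 (kJ/mol): K 3052, Ca 1145, C 2353, Li 7298.
So the second ionization energies run Ca < C < K < Li.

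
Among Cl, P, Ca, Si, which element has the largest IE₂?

Consider each +1 ion: Cl⁺ still has 6 valence electrons; P⁺ still has 4 valence electrons; Ca⁺ still has 1 valence electron; Si⁺ still has 3 valence electrons.
All are still removing valence electrons, so compare the +1 ions as you would atoms: IE_2 generally rises across a period (higher Z_eff) and falls down a group (larger shell), subject to the usual subshell exceptions.
Valence configurations: Cl⁺ [Ne]3s²3p⁴, P⁺ [Ne]3s²3p², Ca⁺ [Ar]4s¹, Si⁺ [Ne]3s²3p¹.
The numbers (kJ/mol): Cl 2298, P 1907, Ca 1145, Si 1577.
Hence IE_2: Ca < Si < P < Cl.

Cl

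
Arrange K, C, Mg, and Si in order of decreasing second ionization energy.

IE_2 is the cost of taking one more electron from the +1 cation: K⁺ is the bare [Ar] core; C⁺ still has 3 valence electrons; Mg⁺ still has 1 valence electron; Si⁺ still has 3 valence electrons.
Breaking into a closed-shell core is much more expensive than removing a leftover valence electron — K has the largest IE_2 here.
Valence configurations: C⁺ [He]2s²2p¹, Mg⁺ [Ne]3s¹, Si⁺ [Ne]3s²3p¹.
Approximate IE_2 values (kJ/mol): K 3052, C 2353, Mg 1451, Si 1577.
Hence IE_2: Mg < Si < C < K.

K > C > Si > Mg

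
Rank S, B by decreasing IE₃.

B > S

IE_3 is the cost of taking one more electron from the +2 cation: S²⁺ still has 4 valence electrons; B²⁺ still has 1 valence electron.
All are still removing valence electrons, so compare the +2 ions as you would atoms: IE_3 generally rises across a period (higher Z_eff) and falls down a group (larger shell), subject to the usual subshell exceptions.
Valence configurations: S²⁺ [Ne]3s²3p², B²⁺ [He]2s¹.
Tabulated IE_3 (kJ/mol): S 3357, B 3660.
So the third ionization energies run S < B.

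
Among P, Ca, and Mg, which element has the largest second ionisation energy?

IE_2 is the cost of taking one more electron from the +1 cation: P⁺ still has 4 valence electrons; Ca⁺ still has 1 valence electron; Mg⁺ still has 1 valence electron.
All are still removing valence electrons, so compare the +1 ions as you would atoms: IE_2 generally rises across a period (higher Z_eff) and falls down a group (larger shell), subject to the usual subshell exceptions.
Valence configurations: P⁺ [Ne]3s²3p², Ca⁺ [Ar]4s¹, Mg⁺ [Ne]3s¹.
The numbers (kJ/mol): P 1907, Ca 1145, Mg 1451.
Hence IE_2: Ca < Mg < P.

P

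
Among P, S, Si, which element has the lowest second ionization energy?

Si

IE_2 is the cost of taking one more electron from the +1 cation: P⁺ still has 4 valence electrons; S⁺ still has 5 valence electrons; Si⁺ still has 3 valence electrons.
All are still removing valence electrons, so compare the +1 ions as you would atoms: IE_2 generally rises across a period (higher Z_eff) and falls down a group (larger shell), subject to the usual subshell exceptions.
Valence configurations: P⁺ [Ne]3s²3p², S⁺ [Ne]3s²3p³, Si⁺ [Ne]3s²3p¹.
Tabulated IE_2 (kJ/mol): P 1907, S 2252, Si 1577.
So the second ionization energies run Si < P < S.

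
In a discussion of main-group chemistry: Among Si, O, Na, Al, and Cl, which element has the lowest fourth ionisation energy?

After 3 electrons have been removed, what remains? Si³⁺ still has 1 valence electron; O³⁺ still has 3 valence electrons; Na³⁺ is already 2 electrons into the core; Al³⁺ is the bare [Ne] core; Cl³⁺ still has 4 valence electrons.
Pulling an electron out of a noble-gas core costs far more than removing a remaining valence electron, so Na and Al sit at the high end of IE_4.
Valence configurations: Si³⁺ [Ne]3s¹, O³⁺ [He]2s²2p¹, Cl³⁺ [Ne]3s²3p².
Tabulated IE_4 (kJ/mol): Si 4356, O 7469, Na 9543, Al 11577, Cl 5159.
Overall IE_4 order: Si < Cl < O < Na < Al.

Si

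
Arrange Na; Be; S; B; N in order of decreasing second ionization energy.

Na, N, B, S, Be

IE_2 is the cost of taking one more electron from the +1 cation: Na⁺ is the bare [Ne] core; Be⁺ still has 1 valence electron; S⁺ still has 5 valence electrons; B⁺ still has 2 valence electrons; N⁺ still has 4 valence electrons.
Core electrons are held far more tightly than valence electrons, so Na tops the IE_2 order.
Valence configurations: Be⁺ [He]2s¹, S⁺ [Ne]3s²3p³, B⁺ [He]2s², N⁺ [He]2s²2p².
Approximate IE_2 values (kJ/mol): Na 4562, Be 1757, S 2252, B 2427, N 2856.
Overall IE_2 order: Be < S < B < N < Na.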